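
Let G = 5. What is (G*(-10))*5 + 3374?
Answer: 3124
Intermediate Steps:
(G*(-10))*5 + 3374 = (5*(-10))*5 + 3374 = -50*5 + 3374 = -250 + 3374 = 3124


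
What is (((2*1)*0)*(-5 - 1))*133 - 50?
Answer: -50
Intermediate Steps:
(((2*1)*0)*(-5 - 1))*133 - 50 = ((2*0)*(-6))*133 - 50 = (0*(-6))*133 - 50 = 0*133 - 50 = 0 - 50 = -50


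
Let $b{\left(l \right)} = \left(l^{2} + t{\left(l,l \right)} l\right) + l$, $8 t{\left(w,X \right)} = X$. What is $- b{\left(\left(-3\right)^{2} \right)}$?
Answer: $- \frac{801}{8} \approx -100.13$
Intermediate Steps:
$t{\left(w,X \right)} = \frac{X}{8}$
$b{\left(l \right)} = l + \frac{9 l^{2}}{8}$ ($b{\left(l \right)} = \left(l^{2} + \frac{l}{8} l\right) + l = \left(l^{2} + \frac{l^{2}}{8}\right) + l = \frac{9 l^{2}}{8} + l = l + \frac{9 l^{2}}{8}$)
$- b{\left(\left(-3\right)^{2} \right)} = - \frac{\left(-3\right)^{2} \left(8 + 9 \left(-3\right)^{2}\right)}{8} = - \frac{9 \left(8 + 9 \cdot 9\right)}{8} = - \frac{9 \left(8 + 81\right)}{8} = - \frac{9 \cdot 89}{8} = \left(-1\right) \frac{801}{8} = - \frac{801}{8}$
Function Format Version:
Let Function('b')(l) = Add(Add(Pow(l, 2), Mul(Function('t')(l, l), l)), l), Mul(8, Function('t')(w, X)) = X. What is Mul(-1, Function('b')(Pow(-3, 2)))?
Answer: Rational(-801, 8) ≈ -100.13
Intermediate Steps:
Function('t')(w, X) = Mul(Rational(1, 8), X)
Function('b')(l) = Add(l, Mul(Rational(9, 8), Pow(l, 2))) (Function('b')(l) = Add(Add(Pow(l, 2), Mul(Mul(Rational(1, 8), l), l)), l) = Add(Add(Pow(l, 2), Mul(Rational(1, 8), Pow(l, 2))), l) = Add(Mul(Rational(9, 8), Pow(l, 2)), l) = Add(l, Mul(Rational(9, 8), Pow(l, 2))))
Mul(-1, Function('b')(Pow(-3, 2))) = Mul(-1, Mul(Rational(1, 8), Pow(-3, 2), Add(8, Mul(9, Pow(-3, 2))))) = Mul(-1, Mul(Rational(1, 8), 9, Add(8, Mul(9, 9)))) = Mul(-1, Mul(Rational(1, 8), 9, Add(8, 81))) = Mul(-1, Mul(Rational(1, 8), 9, 89)) = Mul(-1, Rational(801, 8)) = Rational(-801, 8)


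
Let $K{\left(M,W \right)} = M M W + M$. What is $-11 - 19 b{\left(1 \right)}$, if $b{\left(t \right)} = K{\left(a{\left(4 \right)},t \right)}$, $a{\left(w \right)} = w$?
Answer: $-391$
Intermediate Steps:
$K{\left(M,W \right)} = M + W M^{2}$ ($K{\left(M,W \right)} = M^{2} W + M = W M^{2} + M = M + W M^{2}$)
$b{\left(t \right)} = 4 + 16 t$ ($b{\left(t \right)} = 4 \left(1 + 4 t\right) = 4 + 16 t$)
$-11 - 19 b{\left(1 \right)} = -11 - 19 \left(4 + 16 \cdot 1\right) = -11 - 19 \left(4 + 16\right) = -11 - 380 = -391$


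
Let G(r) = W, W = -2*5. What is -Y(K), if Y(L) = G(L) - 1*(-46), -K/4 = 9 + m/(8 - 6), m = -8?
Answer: -36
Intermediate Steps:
W = -10
G(r) = -10
K = -20 (K = -4*(9 - 8/(8 - 6)) = -4*(9 - 8/2) = -4*(9 + (½)*(-8)) = -4*(9 - 4) = -4*5 = -20)
Y(L) = 36 (Y(L) = -10 - 1*(-46) = -10 + 46 = 36)
-Y(K) = -1*36 = -36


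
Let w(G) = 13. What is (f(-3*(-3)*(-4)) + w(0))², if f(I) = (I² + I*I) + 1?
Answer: 6791236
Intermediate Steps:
f(I) = 1 + 2*I² (f(I) = (I² + I²) + 1 = 2*I² + 1 = 1 + 2*I²)
(f(-3*(-3)*(-4)) + w(0))² = ((1 + 2*(-3*(-3)*(-4))²) + 13)² = ((1 + 2*(9*(-4))²) + 13)² = ((1 + 2*(-36)²) + 13)² = ((1 + 2*1296) + 13)² = ((1 + 2592) + 13)² = (2593 + 13)² = 2606² = 6791236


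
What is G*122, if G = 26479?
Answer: 3230438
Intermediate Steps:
G*122 = 26479*122 = 3230438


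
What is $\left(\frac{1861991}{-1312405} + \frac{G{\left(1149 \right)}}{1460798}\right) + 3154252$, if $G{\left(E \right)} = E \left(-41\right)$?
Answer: $\frac{6047198563993439917}{1917158599190} \approx 3.1543 \cdot 10^{6}$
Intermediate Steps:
$G{\left(E \right)} = - 41 E$
$\left(\frac{1861991}{-1312405} + \frac{G{\left(1149 \right)}}{1460798}\right) + 3154252 = \left(\frac{1861991}{-1312405} + \frac{\left(-41\right) 1149}{1460798}\right) + 3154252 = \left(1861991 \left(- \frac{1}{1312405}\right) - \frac{47109}{1460798}\right) + 3154252 = \left(- \frac{1861991}{1312405} - \frac{47109}{1460798}\right) + 3154252 = - \frac{2781818815963}{1917158599190} + 3154252 = \frac{6047198563993439917}{1917158599190}$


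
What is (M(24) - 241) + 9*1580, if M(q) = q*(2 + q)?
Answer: 14603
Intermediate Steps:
(M(24) - 241) + 9*1580 = (24*(2 + 24) - 241) + 9*1580 = (24*26 - 241) + 14220 = (624 - 241) + 14220 = 383 + 14220 = 14603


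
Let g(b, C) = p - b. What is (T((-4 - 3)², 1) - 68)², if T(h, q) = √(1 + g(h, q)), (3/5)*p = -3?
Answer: (68 - I*√53)² ≈ 4571.0 - 990.09*I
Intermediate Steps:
p = -5 (p = (5/3)*(-3) = -5)
g(b, C) = -5 - b
T(h, q) = √(-4 - h) (T(h, q) = √(1 + (-5 - h)) = √(-4 - h))
(T((-4 - 3)², 1) - 68)² = (√(-4 - (-4 - 3)²) - 68)² = (√(-4 - 1*(-7)²) - 68)² = (√(-4 - 1*49) - 68)² = (√(-4 - 49) - 68)² = (√(-53) - 68)² = (I*√53 - 68)² = (-68 + I*√53)²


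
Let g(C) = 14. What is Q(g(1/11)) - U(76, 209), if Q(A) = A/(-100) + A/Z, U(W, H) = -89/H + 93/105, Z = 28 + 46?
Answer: -1111547/2706550 ≈ -0.41069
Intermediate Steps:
Z = 74
U(W, H) = 31/35 - 89/H (U(W, H) = -89/H + 93*(1/105) = -89/H + 31/35 = 31/35 - 89/H)
Q(A) = 13*A/3700 (Q(A) = A/(-100) + A/74 = A*(-1/100) + A*(1/74) = -A/100 + A/74 = 13*A/3700)
Q(g(1/11)) - U(76, 209) = (13/3700)*14 - (31/35 - 89/209) = 91/1850 - (31/35 - 89*1/209) = 91/1850 - (31/35 - 89/209) = 91/1850 - 1*3364/7315 = 91/1850 - 3364/7315 = -1111547/2706550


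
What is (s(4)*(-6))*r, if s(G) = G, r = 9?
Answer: -216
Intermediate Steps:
(s(4)*(-6))*r = (4*(-6))*9 = -24*9 = -216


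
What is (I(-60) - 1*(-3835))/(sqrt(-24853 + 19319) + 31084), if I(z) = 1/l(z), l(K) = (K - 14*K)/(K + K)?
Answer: 774815326/6280433835 - 49853*I*sqrt(5534)/12560867670 ≈ 0.12337 - 0.00029525*I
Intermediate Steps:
l(K) = -13/2 (l(K) = (-13*K)/((2*K)) = (-13*K)*(1/(2*K)) = -13/2)
I(z) = -2/13 (I(z) = 1/(-13/2) = -2/13)
(I(-60) - 1*(-3835))/(sqrt(-24853 + 19319) + 31084) = (-2/13 - 1*(-3835))/(sqrt(-24853 + 19319) + 31084) = (-2/13 + 3835)/(sqrt(-5534) + 31084) = 49853/(13*(I*sqrt(5534) + 31084)) = 49853/(13*(31084 + I*sqrt(5534)))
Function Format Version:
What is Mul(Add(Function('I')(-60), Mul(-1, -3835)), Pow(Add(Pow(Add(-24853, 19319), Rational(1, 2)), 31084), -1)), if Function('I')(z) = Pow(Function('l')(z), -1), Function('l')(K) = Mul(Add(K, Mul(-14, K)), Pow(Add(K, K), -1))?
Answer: Add(Rational(774815326, 6280433835), Mul(Rational(-49853, 12560867670), I, Pow(5534, Rational(1, 2)))) ≈ Add(0.12337, Mul(-0.00029525, I))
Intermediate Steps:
Function('l')(K) = Rational(-13, 2) (Function('l')(K) = Mul(Mul(-13, K), Pow(Mul(2, K), -1)) = Mul(Mul(-13, K), Mul(Rational(1, 2), Pow(K, -1))) = Rational(-13, 2))
Function('I')(z) = Rational(-2, 13) (Function('I')(z) = Pow(Rational(-13, 2), -1) = Rational(-2, 13))
Mul(Add(Function('I')(-60), Mul(-1, -3835)), Pow(Add(Pow(Add(-24853, 19319), Rational(1, 2)), 31084), -1)) = Mul(Add(Rational(-2, 13), Mul(-1, -3835)), Pow(Add(Pow(Add(-24853, 19319), Rational(1, 2)), 31084), -1)) = Mul(Add(Rational(-2, 13), 3835), Pow(Add(Pow(-5534, Rational(1, 2)), 31084), -1)) = Mul(Rational(49853, 13), Pow(Add(Mul(I, Pow(5534, Rational(1, 2))), 31084), -1)) = Mul(Rational(49853, 13), Pow(Add(31084, Mul(I, Pow(5534, Rational(1, 2)))), -1))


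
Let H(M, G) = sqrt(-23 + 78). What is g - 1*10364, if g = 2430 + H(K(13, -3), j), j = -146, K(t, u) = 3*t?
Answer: -7934 + sqrt(55) ≈ -7926.6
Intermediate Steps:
H(M, G) = sqrt(55)
g = 2430 + sqrt(55) ≈ 2437.4
g - 1*10364 = (2430 + sqrt(55)) - 1*10364 = (2430 + sqrt(55)) - 10364 = -7934 + sqrt(55)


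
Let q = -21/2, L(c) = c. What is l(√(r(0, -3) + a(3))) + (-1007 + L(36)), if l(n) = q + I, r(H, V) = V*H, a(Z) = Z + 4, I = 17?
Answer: -1929/2 ≈ -964.50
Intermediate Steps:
a(Z) = 4 + Z
r(H, V) = H*V
q = -21/2 (q = -21*½ = -21/2 ≈ -10.500)
l(n) = 13/2 (l(n) = -21/2 + 17 = 13/2)
l(√(r(0, -3) + a(3))) + (-1007 + L(36)) = 13/2 + (-1007 + 36) = 13/2 - 971 = -1929/2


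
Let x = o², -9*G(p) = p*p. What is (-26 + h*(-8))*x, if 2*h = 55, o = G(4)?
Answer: -20992/27 ≈ -777.48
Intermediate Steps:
G(p) = -p²/9 (G(p) = -p*p/9 = -p²/9)
o = -16/9 (o = -⅑*4² = -⅑*16 = -16/9 ≈ -1.7778)
h = 55/2 (h = (½)*55 = 55/2 ≈ 27.500)
x = 256/81 (x = (-16/9)² = 256/81 ≈ 3.1605)
(-26 + h*(-8))*x = (-26 + (55/2)*(-8))*(256/81) = (-26 - 220)*(256/81) = -246*256/81 = -20992/27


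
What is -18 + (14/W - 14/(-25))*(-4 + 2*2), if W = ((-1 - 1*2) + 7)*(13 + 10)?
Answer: -18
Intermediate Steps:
W = 92 (W = ((-1 - 2) + 7)*23 = (-3 + 7)*23 = 4*23 = 92)
-18 + (14/W - 14/(-25))*(-4 + 2*2) = -18 + (14/92 - 14/(-25))*(-4 + 2*2) = -18 + (14*(1/92) - 14*(-1/25))*(-4 + 4) = -18 + (7/46 + 14/25)*0 = -18 + (819/1150)*0 = -18 + 0 = -18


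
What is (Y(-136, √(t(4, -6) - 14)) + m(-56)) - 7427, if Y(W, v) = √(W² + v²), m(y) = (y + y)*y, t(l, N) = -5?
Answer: -1155 + 3*√2053 ≈ -1019.1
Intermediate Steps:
m(y) = 2*y² (m(y) = (2*y)*y = 2*y²)
(Y(-136, √(t(4, -6) - 14)) + m(-56)) - 7427 = (√((-136)² + (√(-5 - 14))²) + 2*(-56)²) - 7427 = (√(18496 + (√(-19))²) + 2*3136) - 7427 = (√(18496 + (I*√19)²) + 6272) - 7427 = (√(18496 - 19) + 6272) - 7427 = (√18477 + 6272) - 7427 = (3*√2053 + 6272) - 7427 = (6272 + 3*√2053) - 7427 = -1155 + 3*√2053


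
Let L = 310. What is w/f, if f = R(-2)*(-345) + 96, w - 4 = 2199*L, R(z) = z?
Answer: 340847/393 ≈ 867.29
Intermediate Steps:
w = 681694 (w = 4 + 2199*310 = 4 + 681690 = 681694)
f = 786 (f = -2*(-345) + 96 = 690 + 96 = 786)
w/f = 681694/786 = 681694*(1/786) = 340847/393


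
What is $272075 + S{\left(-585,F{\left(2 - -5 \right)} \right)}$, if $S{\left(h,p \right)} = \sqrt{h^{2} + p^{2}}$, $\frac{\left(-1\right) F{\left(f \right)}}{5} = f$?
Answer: $272075 + 5 \sqrt{13738} \approx 2.7266 \cdot 10^{5}$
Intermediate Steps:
$F{\left(f \right)} = - 5 f$
$272075 + S{\left(-585,F{\left(2 - -5 \right)} \right)} = 272075 + \sqrt{\left(-585\right)^{2} + \left(- 5 \left(2 - -5\right)\right)^{2}} = 272075 + \sqrt{342225 + \left(- 5 \left(2 + 5\right)\right)^{2}} = 272075 + \sqrt{342225 + \left(\left(-5\right) 7\right)^{2}} = 272075 + \sqrt{342225 + \left(-35\right)^{2}} = 272075 + \sqrt{342225 + 1225} = 272075 + \sqrt{343450} = 272075 + 5 \sqrt{13738}$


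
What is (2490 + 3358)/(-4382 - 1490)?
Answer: -731/734 ≈ -0.99591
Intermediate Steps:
(2490 + 3358)/(-4382 - 1490) = 5848/(-5872) = 5848*(-1/5872) = -731/734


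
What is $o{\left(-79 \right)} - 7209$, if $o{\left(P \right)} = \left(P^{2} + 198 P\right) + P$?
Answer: $-16689$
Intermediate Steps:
$o{\left(P \right)} = P^{2} + 199 P$
$o{\left(-79 \right)} - 7209 = - 79 \left(199 - 79\right) - 7209 = \left(-79\right) 120 - 7209 = -9480 - 7209 = -16689$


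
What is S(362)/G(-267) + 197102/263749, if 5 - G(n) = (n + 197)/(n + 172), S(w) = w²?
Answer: 656707720426/21363669 ≈ 30739.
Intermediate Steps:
G(n) = 5 - (197 + n)/(172 + n) (G(n) = 5 - (n + 197)/(n + 172) = 5 - (197 + n)/(172 + n))
S(362)/G(-267) + 197102/263749 = 362²/(((663 + 4*(-267))/(172 - 267))) + 197102/263749 = 131044/(((663 - 1068)/(-95))) + 197102*(1/263749) = 131044/((-1/95*(-405))) + 197102/263749 = 131044/(81/19) + 197102/263749 = 131044*(19/81) + 197102/263749 = 2489836/81 + 197102/263749 = 656707720426/21363669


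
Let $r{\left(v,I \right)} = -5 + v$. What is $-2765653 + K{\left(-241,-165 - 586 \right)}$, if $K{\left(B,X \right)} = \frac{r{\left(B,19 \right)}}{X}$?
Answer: $- \frac{2077005157}{751} \approx -2.7657 \cdot 10^{6}$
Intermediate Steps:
$K{\left(B,X \right)} = \frac{-5 + B}{X}$
$-2765653 + K{\left(-241,-165 - 586 \right)} = -2765653 + \frac{-5 - 241}{-165 - 586} = -2765653 + \frac{1}{-165 - 586} \left(-246\right) = -2765653 + \frac{1}{-751} \left(-246\right) = -2765653 - - \frac{246}{751} = -2765653 + \frac{246}{751} = - \frac{2077005157}{751}$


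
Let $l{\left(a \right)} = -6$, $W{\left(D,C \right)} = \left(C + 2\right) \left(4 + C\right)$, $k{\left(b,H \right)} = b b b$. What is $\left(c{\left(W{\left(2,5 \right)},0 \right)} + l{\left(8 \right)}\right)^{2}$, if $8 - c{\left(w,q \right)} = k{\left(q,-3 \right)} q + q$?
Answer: $4$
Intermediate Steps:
$k{\left(b,H \right)} = b^{3}$ ($k{\left(b,H \right)} = b^{2} b = b^{3}$)
$W{\left(D,C \right)} = \left(2 + C\right) \left(4 + C\right)$
$c{\left(w,q \right)} = 8 - q - q^{4}$ ($c{\left(w,q \right)} = 8 - \left(q^{3} q + q\right) = 8 - \left(q^{4} + q\right) = 8 - \left(q + q^{4}\right) = 8 - q - q^{4}$)
$\left(c{\left(W{\left(2,5 \right)},0 \right)} + l{\left(8 \right)}\right)^{2} = \left(\left(8 - 0 - 0^{4}\right) - 6\right)^{2} = \left(\left(8 + 0 - 0\right) - 6\right)^{2} = \left(\left(8 + 0 + 0\right) - 6\right)^{2} = \left(8 - 6\right)^{2} = 2^{2} = 4$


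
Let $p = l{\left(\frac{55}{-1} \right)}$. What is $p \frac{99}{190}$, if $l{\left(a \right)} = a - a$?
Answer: $0$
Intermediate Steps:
$l{\left(a \right)} = 0$
$p = 0$
$p \frac{99}{190} = 0 \cdot \frac{99}{190} = 0$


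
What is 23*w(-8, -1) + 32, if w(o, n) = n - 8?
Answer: -175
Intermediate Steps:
w(o, n) = -8 + n
23*w(-8, -1) + 32 = 23*(-8 - 1) + 32 = 23*(-9) + 32 = -207 + 32 = -175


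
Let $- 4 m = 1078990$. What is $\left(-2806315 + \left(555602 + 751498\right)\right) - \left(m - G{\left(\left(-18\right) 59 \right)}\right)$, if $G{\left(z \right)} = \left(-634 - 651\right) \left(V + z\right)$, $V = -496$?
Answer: $\frac{1545125}{2} \approx 7.7256 \cdot 10^{5}$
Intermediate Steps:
$m = - \frac{539495}{2}$ ($m = \left(- \frac{1}{4}\right) 1078990 = - \frac{539495}{2} \approx -2.6975 \cdot 10^{5}$)
$G{\left(z \right)} = 637360 - 1285 z$ ($G{\left(z \right)} = \left(-634 - 651\right) \left(-496 + z\right) = - 1285 \left(-496 + z\right) = 637360 - 1285 z$)
$\left(-2806315 + \left(555602 + 751498\right)\right) - \left(m - G{\left(\left(-18\right) 59 \right)}\right) = \left(-2806315 + \left(555602 + 751498\right)\right) - \left(- \frac{1814215}{2} + 1285 \left(-18\right) 59\right) = \left(-2806315 + 1307100\right) + \left(\left(637360 - -1364670\right) + \frac{539495}{2}\right) = -1499215 + \left(\left(637360 + 1364670\right) + \frac{539495}{2}\right) = -1499215 + \left(2002030 + \frac{539495}{2}\right) = -1499215 + \frac{4543555}{2} = \frac{1545125}{2}$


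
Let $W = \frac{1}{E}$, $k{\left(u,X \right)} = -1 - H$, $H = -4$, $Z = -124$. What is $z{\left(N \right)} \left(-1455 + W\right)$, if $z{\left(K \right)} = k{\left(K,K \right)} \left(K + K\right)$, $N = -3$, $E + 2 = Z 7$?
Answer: $\frac{3797553}{145} \approx 26190.0$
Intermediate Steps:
$E = -870$ ($E = -2 - 868 = -870$)
$k{\left(u,X \right)} = 3$ ($k{\left(u,X \right)} = -1 - -4 = -1 + 4 = 3$)
$W = - \frac{1}{870}$ ($W = \frac{1}{-870} = - \frac{1}{870} \approx -0.0011494$)
$z{\left(K \right)} = 6 K$ ($z{\left(K \right)} = 3 \left(K + K\right) = 3 \cdot 2 K = 6 K$)
$z{\left(N \right)} \left(-1455 + W\right) = 6 \left(-3\right) \left(-1455 - \frac{1}{870}\right) = \left(-18\right) \left(- \frac{1265851}{870}\right) = \frac{3797553}{145}$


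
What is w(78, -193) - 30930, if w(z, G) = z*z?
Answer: -24846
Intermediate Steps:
w(z, G) = z²
w(78, -193) - 30930 = 78² - 30930 = 6084 - 30930 = -24846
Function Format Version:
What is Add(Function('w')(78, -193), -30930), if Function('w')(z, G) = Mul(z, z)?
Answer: -24846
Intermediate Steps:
Function('w')(z, G) = Pow(z, 2)
Add(Function('w')(78, -193), -30930) = Add(Pow(78, 2), -30930) = Add(6084, -30930) = -24846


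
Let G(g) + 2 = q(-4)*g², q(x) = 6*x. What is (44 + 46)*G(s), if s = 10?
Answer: -216180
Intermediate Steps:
G(g) = -2 - 24*g² (G(g) = -2 + (6*(-4))*g² = -2 - 24*g²)
(44 + 46)*G(s) = (44 + 46)*(-2 - 24*10²) = 90*(-2 - 24*100) = 90*(-2 - 2400) = 90*(-2402) = -216180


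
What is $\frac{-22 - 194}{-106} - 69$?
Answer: $- \frac{3549}{53} \approx -66.962$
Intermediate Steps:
$\frac{-22 - 194}{-106} - 69 = \left(-216\right) \left(- \frac{1}{106}\right) - 69 = \frac{108}{53} - 69 = - \frac{3549}{53}$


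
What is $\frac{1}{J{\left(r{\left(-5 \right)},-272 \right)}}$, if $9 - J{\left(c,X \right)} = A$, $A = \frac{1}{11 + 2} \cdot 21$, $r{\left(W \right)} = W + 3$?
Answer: $\frac{13}{96} \approx 0.13542$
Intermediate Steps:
$r{\left(W \right)} = 3 + W$
$A = \frac{21}{13}$ ($A = \frac{1}{13} \cdot 21 = \frac{21}{13} \approx 1.6154$)
$J{\left(c,X \right)} = \frac{96}{13}$ ($J{\left(c,X \right)} = 9 - \frac{21}{13} = \frac{96}{13}$)
$\frac{1}{J{\left(r{\left(-5 \right)},-272 \right)}} = \frac{1}{\frac{96}{13}} = \frac{13}{96}$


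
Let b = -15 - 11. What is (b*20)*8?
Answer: -4160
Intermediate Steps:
b = -26
(b*20)*8 = -26*20*8 = -520*8 = -4160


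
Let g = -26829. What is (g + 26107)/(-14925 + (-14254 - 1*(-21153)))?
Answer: 361/4013 ≈ 0.089958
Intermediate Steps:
(g + 26107)/(-14925 + (-14254 - 1*(-21153))) = (-26829 + 26107)/(-14925 + (-14254 - 1*(-21153))) = -722/(-14925 + (-14254 + 21153)) = -722/(-14925 + 6899) = -722/(-8026) = -722*(-1/8026) = 361/4013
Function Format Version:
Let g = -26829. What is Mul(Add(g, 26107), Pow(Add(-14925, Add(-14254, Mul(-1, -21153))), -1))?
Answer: Rational(361, 4013) ≈ 0.089958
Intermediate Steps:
Mul(Add(g, 26107), Pow(Add(-14925, Add(-14254, Mul(-1, -21153))), -1)) = Mul(Add(-26829, 26107), Pow(Add(-14925, Add(-14254, Mul(-1, -21153))), -1)) = Mul(-722, Pow(Add(-14925, Add(-14254, 21153)), -1)) = Mul(-722, Pow(Add(-14925, 6899), -1)) = Mul(-722, Pow(-8026, -1)) = Mul(-722, Rational(-1, 8026)) = Rational(361, 4013)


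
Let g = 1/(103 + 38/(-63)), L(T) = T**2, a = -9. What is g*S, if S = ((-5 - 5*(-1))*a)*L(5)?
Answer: 0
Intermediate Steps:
g = 63/6451 (g = 1/(103 + 38*(-1/63)) = 1/(103 - 38/63) = 1/(6451/63) = 63/6451 ≈ 0.0097659)
S = 0 (S = ((-5 - 5*(-1))*(-9))*5**2 = ((-5 + 5)*(-9))*25 = (0*(-9))*25 = 0*25 = 0)
g*S = (63/6451)*0 = 0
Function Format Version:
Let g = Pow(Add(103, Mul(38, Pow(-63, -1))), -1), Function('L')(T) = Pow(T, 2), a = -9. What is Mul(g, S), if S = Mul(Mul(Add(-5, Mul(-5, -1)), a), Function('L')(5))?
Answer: 0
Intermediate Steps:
g = Rational(63, 6451) (g = Pow(Add(103, Mul(38, Rational(-1, 63))), -1) = Pow(Add(103, Rational(-38, 63)), -1) = Pow(Rational(6451, 63), -1) = Rational(63, 6451) ≈ 0.0097659)
S = 0 (S = Mul(Mul(Add(-5, Mul(-5, -1)), -9), Pow(5, 2)) = Mul(Mul(Add(-5, 5), -9), 25) = Mul(Mul(0, -9), 25) = Mul(0, 25) = 0)
Mul(g, S) = Mul(Rational(63, 6451), 0) = 0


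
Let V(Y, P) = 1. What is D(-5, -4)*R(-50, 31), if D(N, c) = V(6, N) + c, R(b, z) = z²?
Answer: -2883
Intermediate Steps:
D(N, c) = 1 + c
D(-5, -4)*R(-50, 31) = (1 - 4)*31² = -3*961 = -2883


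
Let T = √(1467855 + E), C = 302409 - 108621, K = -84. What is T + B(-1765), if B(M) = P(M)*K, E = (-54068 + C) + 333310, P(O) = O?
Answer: 148260 + √1940885 ≈ 1.4965e+5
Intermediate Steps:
C = 193788
E = 473030 (E = (-54068 + 193788) + 333310 = 139720 + 333310 = 473030)
B(M) = -84*M (B(M) = M*(-84) = -84*M)
T = √1940885 (T = √(1467855 + 473030) = √1940885 ≈ 1393.2)
T + B(-1765) = √1940885 - 84*(-1765) = √1940885 + 148260 = 148260 + √1940885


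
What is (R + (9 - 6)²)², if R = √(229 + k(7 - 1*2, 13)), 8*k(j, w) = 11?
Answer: (36 + √3686)²/16 ≈ 584.58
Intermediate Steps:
k(j, w) = 11/8 (k(j, w) = (⅛)*11 = 11/8)
R = √3686/4 (R = √(229 + 11/8) = √(1843/8) = √3686/4 ≈ 15.178)
(R + (9 - 6)²)² = (√3686/4 + (9 - 6)²)² = (√3686/4 + 3²)² = (√3686/4 + 9)² = (9 + √3686/4)²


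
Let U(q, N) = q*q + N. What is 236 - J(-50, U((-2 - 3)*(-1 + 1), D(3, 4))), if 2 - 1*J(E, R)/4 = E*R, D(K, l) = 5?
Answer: -772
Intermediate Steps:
U(q, N) = N + q**2 (U(q, N) = q**2 + N = N + q**2)
J(E, R) = 8 - 4*E*R
236 - J(-50, U((-2 - 3)*(-1 + 1), D(3, 4))) = 236 - (8 - 4*(-50)*(5 + ((-2 - 3)*(-1 + 1))**2)) = 236 - (8 - 4*(-50)*(5 + (-5*0)**2)) = 236 - (8 - 4*(-50)*(5 + 0**2)) = 236 - (8 - 4*(-50)*(5 + 0)) = 236 - (8 - 4*(-50)*5) = 236 - (8 + 1000) = 236 - 1*1008 = 236 - 1008 = -772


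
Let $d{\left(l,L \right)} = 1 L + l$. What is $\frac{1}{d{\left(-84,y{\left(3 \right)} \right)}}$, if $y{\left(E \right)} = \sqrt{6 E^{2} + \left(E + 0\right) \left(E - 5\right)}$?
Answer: $- \frac{7}{584} - \frac{\sqrt{3}}{1752} \approx -0.012975$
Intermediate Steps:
$y{\left(E \right)} = \sqrt{6 E^{2} + E \left(-5 + E\right)}$
$d{\left(l,L \right)} = L + l$
$\frac{1}{d{\left(-84,y{\left(3 \right)} \right)}} = \frac{1}{\sqrt{3 \left(-5 + 7 \cdot 3\right)} - 84} = \frac{1}{\sqrt{3 \left(-5 + 21\right)} - 84} = \frac{1}{\sqrt{3 \cdot 16} - 84} = \frac{1}{\sqrt{48} - 84} = \frac{1}{4 \sqrt{3} - 84} = \frac{1}{-84 + 4 \sqrt{3}}$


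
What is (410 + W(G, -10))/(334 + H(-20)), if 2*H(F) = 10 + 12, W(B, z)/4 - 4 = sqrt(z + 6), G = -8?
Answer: 142/115 + 8*I/345 ≈ 1.2348 + 0.023188*I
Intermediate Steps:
W(B, z) = 16 + 4*sqrt(6 + z) (W(B, z) = 16 + 4*sqrt(z + 6) = 16 + 4*sqrt(6 + z))
H(F) = 11 (H(F) = (10 + 12)/2 = (1/2)*22 = 11)
(410 + W(G, -10))/(334 + H(-20)) = (410 + (16 + 4*sqrt(6 - 10)))/(334 + 11) = (410 + (16 + 4*sqrt(-4)))/345 = (410 + (16 + 4*(2*I)))*(1/345) = (410 + (16 + 8*I))*(1/345) = (426 + 8*I)*(1/345) = 142/115 + 8*I/345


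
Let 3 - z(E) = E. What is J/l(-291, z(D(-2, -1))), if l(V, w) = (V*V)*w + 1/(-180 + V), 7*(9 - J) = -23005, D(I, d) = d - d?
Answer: 2716257/209394941 ≈ 0.012972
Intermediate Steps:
D(I, d) = 0
J = 23068/7 (J = 9 - ⅐*(-23005) = 9 + 23005/7 = 23068/7 ≈ 3295.4)
z(E) = 3 - E
l(V, w) = 1/(-180 + V) + w*V² (l(V, w) = V²*w + 1/(-180 + V) = w*V² + 1/(-180 + V) = 1/(-180 + V) + w*V²)
J/l(-291, z(D(-2, -1))) = 23068/(7*(((1 + (3 - 1*0)*(-291)³ - 180*(3 - 1*0)*(-291)²)/(-180 - 291)))) = 23068/(7*(((1 + (3 + 0)*(-24642171) - 180*(3 + 0)*84681)/(-471)))) = 23068/(7*((-(1 + 3*(-24642171) - 180*3*84681)/471))) = 23068/(7*((-(1 - 73926513 - 45727740)/471))) = 23068/(7*((-1/471*(-119654252)))) = 23068/(7*(119654252/471)) = (23068/7)*(471/119654252) = 2716257/209394941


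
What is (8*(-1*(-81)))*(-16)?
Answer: -10368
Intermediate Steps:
(8*(-1*(-81)))*(-16) = (8*81)*(-16) = 648*(-16) = -10368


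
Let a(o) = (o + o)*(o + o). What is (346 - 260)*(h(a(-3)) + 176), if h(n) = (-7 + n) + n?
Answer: 20726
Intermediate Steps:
a(o) = 4*o² (a(o) = (2*o)*(2*o) = 4*o²)
h(n) = -7 + 2*n
(346 - 260)*(h(a(-3)) + 176) = (346 - 260)*((-7 + 2*(4*(-3)²)) + 176) = 86*((-7 + 2*(4*9)) + 176) = 86*((-7 + 2*36) + 176) = 86*((-7 + 72) + 176) = 86*(65 + 176) = 86*241 = 20726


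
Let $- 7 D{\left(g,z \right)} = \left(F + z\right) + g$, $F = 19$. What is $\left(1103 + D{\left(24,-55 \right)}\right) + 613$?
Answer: $\frac{12024}{7} \approx 1717.7$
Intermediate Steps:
$D{\left(g,z \right)} = - \frac{19}{7} - \frac{g}{7} - \frac{z}{7}$ ($D{\left(g,z \right)} = - \frac{\left(19 + z\right) + g}{7} = - \frac{19 + g + z}{7} = - \frac{19}{7} - \frac{g}{7} - \frac{z}{7}$)
$\left(1103 + D{\left(24,-55 \right)}\right) + 613 = \left(1103 - - \frac{12}{7}\right) + 613 = \left(1103 + \frac{12}{7}\right) + 613 = \frac{7733}{7} + 613 = \frac{12024}{7}$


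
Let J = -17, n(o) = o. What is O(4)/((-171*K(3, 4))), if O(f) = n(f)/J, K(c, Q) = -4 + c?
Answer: -4/2907 ≈ -0.0013760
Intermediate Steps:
O(f) = -f/17 (O(f) = f/(-17) = f*(-1/17) = -f/17)
O(4)/((-171*K(3, 4))) = (-1/17*4)/((-171*(-4 + 3))) = -4/(17*((-171*(-1)))) = -4/17/171 = -4/17*1/171 = -4/2907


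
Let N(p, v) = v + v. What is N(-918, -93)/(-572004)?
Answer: 31/95334 ≈ 0.00032517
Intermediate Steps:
N(p, v) = 2*v
N(-918, -93)/(-572004) = (2*(-93))/(-572004) = -186*(-1/572004) = 31/95334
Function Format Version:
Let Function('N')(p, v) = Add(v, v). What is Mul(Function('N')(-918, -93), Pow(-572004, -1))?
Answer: Rational(31, 95334) ≈ 0.00032517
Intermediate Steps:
Function('N')(p, v) = Mul(2, v)
Mul(Function('N')(-918, -93), Pow(-572004, -1)) = Mul(Mul(2, -93), Pow(-572004, -1)) = Mul(-186, Rational(-1, 572004)) = Rational(31, 95334)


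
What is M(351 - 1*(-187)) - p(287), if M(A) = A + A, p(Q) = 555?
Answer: 521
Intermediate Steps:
M(A) = 2*A
M(351 - 1*(-187)) - p(287) = 2*(351 - 1*(-187)) - 1*555 = 2*(351 + 187) - 555 = 2*538 - 555 = 1076 - 555 = 521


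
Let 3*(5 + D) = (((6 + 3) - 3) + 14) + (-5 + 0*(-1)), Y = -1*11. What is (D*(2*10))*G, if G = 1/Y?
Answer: 0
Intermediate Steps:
Y = -11
G = -1/11 (G = 1/(-11) = -1/11 ≈ -0.090909)
D = 0 (D = -5 + ((((6 + 3) - 3) + 14) + (-5 + 0*(-1)))/3 = -5 + (((9 - 3) + 14) + (-5 + 0))/3 = -5 + ((6 + 14) - 5)/3 = -5 + (20 - 5)/3 = -5 + (⅓)*15 = -5 + 5 = 0)
(D*(2*10))*G = (0*(2*10))*(-1/11) = (0*20)*(-1/11) = 0*(-1/11) = 0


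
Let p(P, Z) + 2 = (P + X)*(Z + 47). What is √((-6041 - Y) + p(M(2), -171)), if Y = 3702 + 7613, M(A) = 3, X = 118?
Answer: I*√32362 ≈ 179.89*I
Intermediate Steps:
Y = 11315
p(P, Z) = -2 + (47 + Z)*(118 + P) (p(P, Z) = -2 + (P + 118)*(Z + 47) = -2 + (118 + P)*(47 + Z) = -2 + (47 + Z)*(118 + P))
√((-6041 - Y) + p(M(2), -171)) = √((-6041 - 1*11315) + (5544 + 47*3 + 118*(-171) + 3*(-171))) = √((-6041 - 11315) + (5544 + 141 - 20178 - 513)) = √(-17356 - 15006) = √(-32362) = I*√32362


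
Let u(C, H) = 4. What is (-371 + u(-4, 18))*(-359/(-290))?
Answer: -131753/290 ≈ -454.32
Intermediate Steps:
(-371 + u(-4, 18))*(-359/(-290)) = (-371 + 4)*(-359/(-290)) = -(-131753)*(-1)/290 = -367*359/290 = -131753/290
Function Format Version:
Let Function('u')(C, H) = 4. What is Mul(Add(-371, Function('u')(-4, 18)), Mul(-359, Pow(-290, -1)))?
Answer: Rational(-131753, 290) ≈ -454.32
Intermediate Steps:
Mul(Add(-371, Function('u')(-4, 18)), Mul(-359, Pow(-290, -1))) = Mul(Add(-371, 4), Mul(-359, Pow(-290, -1))) = Mul(-367, Mul(-359, Rational(-1, 290))) = Mul(-367, Rational(359, 290)) = Rational(-131753, 290)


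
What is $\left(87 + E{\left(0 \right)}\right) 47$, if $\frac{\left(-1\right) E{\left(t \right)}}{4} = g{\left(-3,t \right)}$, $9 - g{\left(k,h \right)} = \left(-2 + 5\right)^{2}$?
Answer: $4089$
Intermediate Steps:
$g{\left(k,h \right)} = 0$ ($g{\left(k,h \right)} = 9 - \left(-2 + 5\right)^{2} = 9 - 3^{2} = 9 - 9 = 0$)
$E{\left(t \right)} = 0$ ($E{\left(t \right)} = \left(-4\right) 0 = 0$)
$\left(87 + E{\left(0 \right)}\right) 47 = \left(87 + 0\right) 47 = 87 \cdot 47 = 4089$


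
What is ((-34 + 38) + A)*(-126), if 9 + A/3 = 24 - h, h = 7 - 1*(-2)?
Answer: -2772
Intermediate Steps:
h = 9 (h = 7 + 2 = 9)
A = 18 (A = -27 + 3*(24 - 1*9) = -27 + 3*(24 - 9) = -27 + 3*15 = -27 + 45 = 18)
((-34 + 38) + A)*(-126) = ((-34 + 38) + 18)*(-126) = (4 + 18)*(-126) = 22*(-126) = -2772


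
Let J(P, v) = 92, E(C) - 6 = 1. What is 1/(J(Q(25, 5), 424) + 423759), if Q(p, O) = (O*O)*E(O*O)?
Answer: 1/423851 ≈ 2.3593e-6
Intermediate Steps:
E(C) = 7 (E(C) = 6 + 1 = 7)
Q(p, O) = 7*O² (Q(p, O) = (O*O)*7 = O²*7 = 7*O²)
1/(J(Q(25, 5), 424) + 423759) = 1/(92 + 423759) = 1/423851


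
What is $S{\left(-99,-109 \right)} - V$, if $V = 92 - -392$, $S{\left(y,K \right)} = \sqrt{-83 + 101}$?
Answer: $-484 + 3 \sqrt{2} \approx -479.76$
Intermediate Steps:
$S{\left(y,K \right)} = 3 \sqrt{2}$ ($S{\left(y,K \right)} = \sqrt{18} = 3 \sqrt{2}$)
$V = 484$ ($V = 92 + 392 = 484$)
$S{\left(-99,-109 \right)} - V = 3 \sqrt{2} - 484 = -484 + 3 \sqrt{2}$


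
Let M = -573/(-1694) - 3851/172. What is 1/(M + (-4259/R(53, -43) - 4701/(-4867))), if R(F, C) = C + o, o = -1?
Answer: 354522014/26840884747 ≈ 0.013208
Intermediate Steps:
R(F, C) = -1 + C (R(F, C) = C - 1 = -1 + C)
M = -3212519/145684 (M = -573*(-1/1694) - 3851*1/172 = 573/1694 - 3851/172 = -3212519/145684 ≈ -22.051)
1/(M + (-4259/R(53, -43) - 4701/(-4867))) = 1/(-3212519/145684 + (-4259/(-1 - 43) - 4701/(-4867))) = 1/(-3212519/145684 + (-4259/(-44) - 4701*(-1/4867))) = 1/(-3212519/145684 + (-4259*(-1/44) + 4701/4867)) = 1/(-3212519/145684 + (4259/44 + 4701/4867)) = 1/(-3212519/145684 + 20935397/214148) = 1/(26840884747/354522014) = 354522014/26840884747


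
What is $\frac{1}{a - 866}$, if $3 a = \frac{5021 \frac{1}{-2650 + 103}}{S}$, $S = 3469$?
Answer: $- \frac{26506629}{22954745735} \approx -0.0011547$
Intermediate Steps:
$a = - \frac{5021}{26506629}$ ($a = \frac{\frac{5021}{-2650 + 103} \cdot \frac{1}{3469}}{3} = \frac{\frac{5021}{-2547} \cdot \frac{1}{3469}}{3} = \frac{5021 \left(- \frac{1}{2547}\right) \frac{1}{3469}}{3} = \frac{\left(- \frac{5021}{2547}\right) \frac{1}{3469}}{3} = \frac{1}{3} \left(- \frac{5021}{8835543}\right) = - \frac{5021}{26506629} \approx -0.00018942$)
$\frac{1}{a - 866} = \frac{1}{- \frac{5021}{26506629} - 866} = \frac{1}{- \frac{22954745735}{26506629}} = - \frac{26506629}{22954745735}$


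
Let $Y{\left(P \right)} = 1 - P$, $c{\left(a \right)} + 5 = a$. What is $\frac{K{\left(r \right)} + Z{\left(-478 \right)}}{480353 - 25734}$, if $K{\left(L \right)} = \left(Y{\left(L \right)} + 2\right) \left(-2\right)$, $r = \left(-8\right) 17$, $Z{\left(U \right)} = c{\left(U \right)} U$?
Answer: $\frac{230596}{454619} \approx 0.50723$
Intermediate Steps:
$c{\left(a \right)} = -5 + a$
$Z{\left(U \right)} = U \left(-5 + U\right)$ ($Z{\left(U \right)} = \left(-5 + U\right) U = U \left(-5 + U\right)$)
$r = -136$
$K{\left(L \right)} = -6 + 2 L$ ($K{\left(L \right)} = \left(\left(1 - L\right) + 2\right) \left(-2\right) = \left(3 - L\right) \left(-2\right) = -6 + 2 L$)
$\frac{K{\left(r \right)} + Z{\left(-478 \right)}}{480353 - 25734} = \frac{\left(-6 + 2 \left(-136\right)\right) - 478 \left(-5 - 478\right)}{480353 - 25734} = \frac{\left(-6 - 272\right) - -230874}{454619} = \left(-278 + 230874\right) \frac{1}{454619} = 230596 \cdot \frac{1}{454619} = \frac{230596}{454619}$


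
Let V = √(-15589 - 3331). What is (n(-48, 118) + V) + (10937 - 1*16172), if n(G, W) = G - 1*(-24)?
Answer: -5259 + 2*I*√4730 ≈ -5259.0 + 137.55*I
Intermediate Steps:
n(G, W) = 24 + G (n(G, W) = G + 24 = 24 + G)
V = 2*I*√4730 (V = √(-18920) = 2*I*√4730 ≈ 137.55*I)
(n(-48, 118) + V) + (10937 - 1*16172) = ((24 - 48) + 2*I*√4730) + (10937 - 1*16172) = (-24 + 2*I*√4730) + (10937 - 16172) = (-24 + 2*I*√4730) - 5235 = -5259 + 2*I*√4730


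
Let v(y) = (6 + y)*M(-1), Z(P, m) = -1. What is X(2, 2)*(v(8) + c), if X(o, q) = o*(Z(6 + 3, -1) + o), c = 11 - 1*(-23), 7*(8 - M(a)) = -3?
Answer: 304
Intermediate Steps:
M(a) = 59/7 (M(a) = 8 - 1/7*(-3) = 8 + 3/7 = 59/7)
v(y) = 354/7 + 59*y/7 (v(y) = (6 + y)*(59/7) = 354/7 + 59*y/7)
c = 34 (c = 11 + 23 = 34)
X(o, q) = o*(-1 + o)
X(2, 2)*(v(8) + c) = (2*(-1 + 2))*((354/7 + (59/7)*8) + 34) = (2*1)*((354/7 + 472/7) + 34) = 2*(118 + 34) = 2*152 = 304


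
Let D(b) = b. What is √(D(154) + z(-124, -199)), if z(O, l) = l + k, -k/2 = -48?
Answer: √51 ≈ 7.1414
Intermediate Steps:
k = 96 (k = -2*(-48) = 96)
z(O, l) = 96 + l (z(O, l) = l + 96 = 96 + l)
√(D(154) + z(-124, -199)) = √(154 + (96 - 199)) = √(154 - 103) = √51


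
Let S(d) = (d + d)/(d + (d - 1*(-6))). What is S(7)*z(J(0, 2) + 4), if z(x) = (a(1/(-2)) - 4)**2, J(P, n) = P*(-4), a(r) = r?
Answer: 567/40 ≈ 14.175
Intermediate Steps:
J(P, n) = -4*P
S(d) = 2*d/(6 + 2*d) (S(d) = (2*d)/(d + (d + 6)) = (2*d)/(d + (6 + d)) = (2*d)/(6 + 2*d) = 2*d/(6 + 2*d))
z(x) = 81/4 (z(x) = (1/(-2) - 4)**2 = (-1/2 - 4)**2 = (-9/2)**2 = 81/4)
S(7)*z(J(0, 2) + 4) = (7/(3 + 7))*(81/4) = (7/10)*(81/4) = 567/40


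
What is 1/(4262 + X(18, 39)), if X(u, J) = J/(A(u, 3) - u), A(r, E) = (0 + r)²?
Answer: 102/434737 ≈ 0.00023462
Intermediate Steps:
A(r, E) = r²
X(u, J) = J/(u² - u)
1/(4262 + X(18, 39)) = 1/(4262 + 39/(18*(-1 + 18))) = 1/(4262 + 39*(1/18)/17) = 1/(4262 + 39*(1/18)*(1/17)) = 1/(4262 + 13/102) = 1/(434737/102) = 102/434737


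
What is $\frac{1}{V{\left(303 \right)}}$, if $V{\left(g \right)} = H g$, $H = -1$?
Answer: $- \frac{1}{303} \approx -0.0033003$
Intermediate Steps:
$V{\left(g \right)} = - g$
$\frac{1}{V{\left(303 \right)}} = \frac{1}{\left(-1\right) 303} = \frac{1}{-303} = - \frac{1}{303}$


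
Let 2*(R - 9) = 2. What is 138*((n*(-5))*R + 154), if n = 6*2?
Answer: -61548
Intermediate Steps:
R = 10 (R = 9 + (½)*2 = 9 + 1 = 10)
n = 12
138*((n*(-5))*R + 154) = 138*((12*(-5))*10 + 154) = 138*(-60*10 + 154) = 138*(-600 + 154) = 138*(-446) = -61548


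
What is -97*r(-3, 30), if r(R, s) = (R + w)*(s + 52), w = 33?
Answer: -238620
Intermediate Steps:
r(R, s) = (33 + R)*(52 + s) (r(R, s) = (R + 33)*(s + 52) = (33 + R)*(52 + s))
-97*r(-3, 30) = -97*(1716 + 33*30 + 52*(-3) - 3*30) = -97*(1716 + 990 - 156 - 90) = -97*2460 = -238620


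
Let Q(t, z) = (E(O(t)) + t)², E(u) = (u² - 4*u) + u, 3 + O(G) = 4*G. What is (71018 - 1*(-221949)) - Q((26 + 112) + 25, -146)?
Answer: -175910326922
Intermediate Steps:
O(G) = -3 + 4*G
E(u) = u² - 3*u
Q(t, z) = (t + (-6 + 4*t)*(-3 + 4*t))² (Q(t, z) = ((-3 + 4*t)*(-3 + (-3 + 4*t)) + t)² = ((-3 + 4*t)*(-6 + 4*t) + t)² = ((-6 + 4*t)*(-3 + 4*t) + t)² = (t + (-6 + 4*t)*(-3 + 4*t))²)
(71018 - 1*(-221949)) - Q((26 + 112) + 25, -146) = (71018 - 1*(-221949)) - (18 - 35*((26 + 112) + 25) + 16*((26 + 112) + 25)²)² = (71018 + 221949) - (18 - 35*(138 + 25) + 16*(138 + 25)²)² = 292967 - (18 - 35*163 + 16*163²)² = 292967 - (18 - 5705 + 16*26569)² = 292967 - (18 - 5705 + 425104)² = 292967 - 1*419417² = 292967 - 1*175910619889 = 292967 - 175910619889 = -175910326922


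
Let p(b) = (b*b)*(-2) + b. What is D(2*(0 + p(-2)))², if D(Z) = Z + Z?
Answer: 1600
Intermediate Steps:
p(b) = b - 2*b² (p(b) = b²*(-2) + b = -2*b² + b = b - 2*b²)
D(Z) = 2*Z
D(2*(0 + p(-2)))² = (2*(2*(0 - 2*(1 - 2*(-2)))))² = (2*(2*(0 - 2*(1 + 4))))² = (2*(2*(0 - 2*5)))² = (2*(2*(0 - 10)))² = (2*(2*(-10)))² = (2*(-20))² = (-40)² = 1600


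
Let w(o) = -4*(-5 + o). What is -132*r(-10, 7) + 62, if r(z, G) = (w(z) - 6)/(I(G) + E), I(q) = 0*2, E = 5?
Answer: -6818/5 ≈ -1363.6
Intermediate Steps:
I(q) = 0
w(o) = 20 - 4*o
r(z, G) = 14/5 - 4*z/5 (r(z, G) = ((20 - 4*z) - 6)/(0 + 5) = (14 - 4*z)/5 = (14 - 4*z)*(⅕) = 14/5 - 4*z/5)
-132*r(-10, 7) + 62 = -132*(14/5 - ⅘*(-10)) + 62 = -132*(14/5 + 8) + 62 = -132*54/5 + 62 = -7128/5 + 62 = -6818/5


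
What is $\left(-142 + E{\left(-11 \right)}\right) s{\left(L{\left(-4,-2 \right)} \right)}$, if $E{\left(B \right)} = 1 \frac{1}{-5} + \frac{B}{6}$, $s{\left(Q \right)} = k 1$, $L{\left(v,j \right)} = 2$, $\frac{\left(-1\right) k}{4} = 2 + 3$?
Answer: $\frac{8642}{3} \approx 2880.7$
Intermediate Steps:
$k = -20$ ($k = - 4 \left(2 + 3\right) = \left(-4\right) 5 = -20$)
$s{\left(Q \right)} = -20$ ($s{\left(Q \right)} = \left(-20\right) 1 = -20$)
$E{\left(B \right)} = - \frac{1}{5} + \frac{B}{6}$ ($E{\left(B \right)} = 1 \left(- \frac{1}{5}\right) + B \frac{1}{6} = - \frac{1}{5} + \frac{B}{6}$)
$\left(-142 + E{\left(-11 \right)}\right) s{\left(L{\left(-4,-2 \right)} \right)} = \left(-142 + \left(- \frac{1}{5} + \frac{1}{6} \left(-11\right)\right)\right) \left(-20\right) = \left(-142 - \frac{61}{30}\right) \left(-20\right) = \left(- \frac{4321}{30}\right) \left(-20\right) = \frac{8642}{3}$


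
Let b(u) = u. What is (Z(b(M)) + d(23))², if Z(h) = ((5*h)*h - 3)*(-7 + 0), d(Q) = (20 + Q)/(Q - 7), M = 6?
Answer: 391287961/256 ≈ 1.5285e+6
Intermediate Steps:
d(Q) = (20 + Q)/(-7 + Q)
Z(h) = 21 - 35*h² (Z(h) = (5*h² - 3)*(-7) = (-3 + 5*h²)*(-7) = 21 - 35*h²)
(Z(b(M)) + d(23))² = ((21 - 35*6²) + (20 + 23)/(-7 + 23))² = ((21 - 35*36) + 43/16)² = ((21 - 1260) + (1/16)*43)² = (-1239 + 43/16)² = (-19781/16)² = 391287961/256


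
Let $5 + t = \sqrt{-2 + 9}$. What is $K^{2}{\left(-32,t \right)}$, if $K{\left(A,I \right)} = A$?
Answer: $1024$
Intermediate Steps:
$t = -5 + \sqrt{7}$ ($t = -5 + \sqrt{-2 + 9} = -5 + \sqrt{7} \approx -2.3542$)
$K^{2}{\left(-32,t \right)} = \left(-32\right)^{2} = 1024$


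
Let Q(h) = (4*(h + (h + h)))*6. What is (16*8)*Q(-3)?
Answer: -27648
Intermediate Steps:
Q(h) = 72*h (Q(h) = (4*(h + 2*h))*6 = (4*(3*h))*6 = (12*h)*6 = 72*h)
(16*8)*Q(-3) = (16*8)*(72*(-3)) = 128*(-216) = -27648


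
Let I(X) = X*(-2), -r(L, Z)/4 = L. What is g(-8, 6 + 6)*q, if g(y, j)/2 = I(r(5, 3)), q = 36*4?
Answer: 11520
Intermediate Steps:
r(L, Z) = -4*L
q = 144
I(X) = -2*X
g(y, j) = 80 (g(y, j) = 2*(-(-8)*5) = 2*(-2*(-20)) = 2*40 = 80)
g(-8, 6 + 6)*q = 80*144 = 11520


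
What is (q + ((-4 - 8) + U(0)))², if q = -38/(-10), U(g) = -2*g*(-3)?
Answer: 1681/25 ≈ 67.240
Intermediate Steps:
U(g) = 6*g
q = 19/5 (q = -38*(-⅒) = 19/5 ≈ 3.8000)
(q + ((-4 - 8) + U(0)))² = (19/5 + ((-4 - 8) + 6*0))² = (19/5 + (-12 + 0))² = (19/5 - 12)² = (-41/5)² = 1681/25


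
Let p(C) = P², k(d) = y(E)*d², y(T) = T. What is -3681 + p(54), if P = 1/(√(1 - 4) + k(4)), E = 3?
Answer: -3681 + (48 - I*√3)²/5322249 ≈ -3681.0 - 3.1242e-5*I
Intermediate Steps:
k(d) = 3*d²
P = 1/(48 + I*√3) (P = 1/(√(1 - 4) + 3*4²) = 1/(√(-3) + 3*16) = 1/(I*√3 + 48) = 1/(48 + I*√3) ≈ 0.020806 - 0.00075078*I)
p(C) = (16/769 - I*√3/2307)²
-3681 + p(54) = -3681 + (48 - I*√3)²/5322249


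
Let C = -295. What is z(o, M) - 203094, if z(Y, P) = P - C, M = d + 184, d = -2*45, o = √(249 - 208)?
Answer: -202705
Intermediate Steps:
o = √41 ≈ 6.4031
d = -90
M = 94 (M = -90 + 184 = 94)
z(Y, P) = 295 + P (z(Y, P) = P - 1*(-295) = P + 295 = 295 + P)
z(o, M) - 203094 = (295 + 94) - 203094 = 389 - 203094 = -202705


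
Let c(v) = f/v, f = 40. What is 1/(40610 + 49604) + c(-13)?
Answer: -3608547/1172782 ≈ -3.0769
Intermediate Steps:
c(v) = 40/v
1/(40610 + 49604) + c(-13) = 1/(40610 + 49604) + 40/(-13) = 1/90214 + 40*(-1/13) = 1/90214 - 40/13 = -3608547/1172782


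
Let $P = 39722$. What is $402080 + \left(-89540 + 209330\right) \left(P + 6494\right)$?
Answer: $5536616720$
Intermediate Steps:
$402080 + \left(-89540 + 209330\right) \left(P + 6494\right) = 402080 + \left(-89540 + 209330\right) \left(39722 + 6494\right) = 402080 + 119790 \cdot 46216 = 402080 + 5536214640 = 5536616720$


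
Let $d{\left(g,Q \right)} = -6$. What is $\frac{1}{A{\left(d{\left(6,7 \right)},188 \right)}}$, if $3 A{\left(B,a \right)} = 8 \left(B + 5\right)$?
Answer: $- \frac{3}{8} \approx -0.375$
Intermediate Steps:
$A{\left(B,a \right)} = \frac{40}{3} + \frac{8 B}{3}$ ($A{\left(B,a \right)} = \frac{8 \left(B + 5\right)}{3} = \frac{8 \left(5 + B\right)}{3} = \frac{40 + 8 B}{3} = \frac{40}{3} + \frac{8 B}{3}$)
$\frac{1}{A{\left(d{\left(6,7 \right)},188 \right)}} = \frac{1}{\frac{40}{3} + \frac{8}{3} \left(-6\right)} = \frac{1}{\frac{40}{3} - 16} = \frac{1}{- \frac{8}{3}} = - \frac{3}{8}$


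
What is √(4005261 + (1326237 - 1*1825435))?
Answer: √3506063 ≈ 1872.4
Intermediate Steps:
√(4005261 + (1326237 - 1*1825435)) = √(4005261 + (1326237 - 1825435)) = √(4005261 - 499198) = √3506063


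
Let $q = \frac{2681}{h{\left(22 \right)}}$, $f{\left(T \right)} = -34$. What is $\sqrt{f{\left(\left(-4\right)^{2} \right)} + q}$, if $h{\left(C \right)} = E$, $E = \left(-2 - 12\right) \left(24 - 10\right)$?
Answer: $\frac{i \sqrt{9345}}{14} \approx 6.905 i$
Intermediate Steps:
$E = -196$ ($E = \left(-14\right) 14 = -196$)
$h{\left(C \right)} = -196$
$q = - \frac{383}{28}$ ($q = \frac{2681}{-196} = 2681 \left(- \frac{1}{196}\right) = - \frac{383}{28} \approx -13.679$)
$\sqrt{f{\left(\left(-4\right)^{2} \right)} + q} = \sqrt{-34 - \frac{383}{28}} = \sqrt{- \frac{1335}{28}} = \frac{i \sqrt{9345}}{14}$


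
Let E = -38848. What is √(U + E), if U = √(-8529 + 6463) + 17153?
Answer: √(-21695 + I*√2066) ≈ 0.154 + 147.29*I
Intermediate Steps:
U = 17153 + I*√2066 (U = √(-2066) + 17153 = I*√2066 + 17153 = 17153 + I*√2066 ≈ 17153.0 + 45.453*I)
√(U + E) = √((17153 + I*√2066) - 38848) = √(-21695 + I*√2066)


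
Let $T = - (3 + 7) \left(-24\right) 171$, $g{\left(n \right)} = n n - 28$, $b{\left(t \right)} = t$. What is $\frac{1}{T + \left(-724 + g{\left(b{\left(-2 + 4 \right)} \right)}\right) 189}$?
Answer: $- \frac{1}{100332} \approx -9.9669 \cdot 10^{-6}$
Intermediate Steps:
$g{\left(n \right)} = -28 + n^{2}$ ($g{\left(n \right)} = n^{2} - 28 = -28 + n^{2}$)
$T = 41040$ ($T = \left(-1\right) 10 \left(-24\right) 171 = \left(-10\right) \left(-24\right) 171 = 240 \cdot 171 = 41040$)
$\frac{1}{T + \left(-724 + g{\left(b{\left(-2 + 4 \right)} \right)}\right) 189} = \frac{1}{41040 + \left(-724 - \left(28 - \left(-2 + 4\right)^{2}\right)\right) 189} = \frac{1}{41040 + \left(-724 - \left(28 - 2^{2}\right)\right) 189} = \frac{1}{41040 + \left(-724 + \left(-28 + 4\right)\right) 189} = \frac{1}{41040 + \left(-724 - 24\right) 189} = \frac{1}{41040 - 141372} = \frac{1}{-100332} = - \frac{1}{100332}$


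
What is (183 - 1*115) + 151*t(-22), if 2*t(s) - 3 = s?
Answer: -2733/2 ≈ -1366.5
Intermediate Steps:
t(s) = 3/2 + s/2
(183 - 1*115) + 151*t(-22) = (183 - 1*115) + 151*(3/2 + (½)*(-22)) = (183 - 115) + 151*(3/2 - 11) = 68 + 151*(-19/2) = 68 - 2869/2 = -2733/2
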